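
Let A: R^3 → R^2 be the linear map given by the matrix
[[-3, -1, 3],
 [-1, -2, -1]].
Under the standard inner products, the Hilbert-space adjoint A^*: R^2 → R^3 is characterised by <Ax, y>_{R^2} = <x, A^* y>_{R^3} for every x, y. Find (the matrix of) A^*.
A^* = A^T =
[[-3, -1],
 [-1, -2],
 [3, -1]]

For real matrices with standard dot products, the defining identity <Ax, y> = <x, A^* y> gives (Ax)^T y = x^T (A^*) y, i.e. x^T A^T y = x^T (A^*) y. Since this holds for all x, y, we must have A^* = A^T. Therefore
A^* =
[[-3, -1],
 [-1, -2],
 [3, -1]].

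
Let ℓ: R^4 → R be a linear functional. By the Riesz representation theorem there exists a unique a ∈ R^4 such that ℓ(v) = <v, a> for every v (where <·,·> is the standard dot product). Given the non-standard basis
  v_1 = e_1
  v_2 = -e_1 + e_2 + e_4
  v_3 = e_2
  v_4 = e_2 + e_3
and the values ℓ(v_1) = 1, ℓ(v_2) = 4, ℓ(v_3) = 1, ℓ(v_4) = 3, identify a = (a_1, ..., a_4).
a = (1, 1, 2, 4)

Write a = (a_1, ..., a_4) in the standard basis. For each basis vector v_i, ℓ(v_i) = <v_i, a> is a linear equation in the a_j's. Collect the n equations into a matrix system V a = ℓ, where row i of V is v_i (expressed in the standard basis). Since V is invertible (lower-triangular with 1s on the diagonal, up to permutation), solve by back-substitution:
  V =
[[1, 0, 0, 0],
 [-1, 1, 0, 1],
 [0, 1, 0, 0],
 [0, 1, 1, 0]]
  V a = (1, 4, 1, 3)
Solving gives a = (1, 1, 2, 4).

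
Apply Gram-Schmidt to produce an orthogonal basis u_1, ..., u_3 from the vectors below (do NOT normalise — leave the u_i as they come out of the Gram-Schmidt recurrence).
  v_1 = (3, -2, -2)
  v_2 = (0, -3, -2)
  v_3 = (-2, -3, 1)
Orthogonal basis:
  u_1 = (3, -2, -2)
  u_2 = (-30/17, -31/17, -14/17)
  u_3 = (46/121, -138/121, 207/121)

Apply the Gram-Schmidt recurrence
  u_1 = v_1
  u_i = v_i − Σ_{j<i} ((v_i · u_j) / (u_j · u_j)) · u_j.

Step by step this gives:
  u_1 = (3, -2, -2)
  u_2 = (-30/17, -31/17, -14/17)
  u_3 = (46/121, -138/121, 207/121)

Orthogonality check:
  u_2 · u_1 = 0 (should be 0)
  u_3 · u_1 = 0 (should be 0)
  u_3 · u_2 = 0 (should be 0)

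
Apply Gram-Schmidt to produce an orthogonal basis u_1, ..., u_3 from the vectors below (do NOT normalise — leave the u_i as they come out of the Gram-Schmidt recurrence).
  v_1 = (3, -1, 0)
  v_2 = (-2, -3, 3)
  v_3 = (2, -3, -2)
Orthogonal basis:
  u_1 = (3, -1, 0)
  u_2 = (-11/10, -33/10, 3)
  u_3 = (-129/211, -387/211, -473/211)

Apply the Gram-Schmidt recurrence
  u_1 = v_1
  u_i = v_i − Σ_{j<i} ((v_i · u_j) / (u_j · u_j)) · u_j.

Step by step this gives:
  u_1 = (3, -1, 0)
  u_2 = (-11/10, -33/10, 3)
  u_3 = (-129/211, -387/211, -473/211)

Orthogonality check:
  u_2 · u_1 = 0 (should be 0)
  u_3 · u_1 = 0 (should be 0)
  u_3 · u_2 = 0 (should be 0)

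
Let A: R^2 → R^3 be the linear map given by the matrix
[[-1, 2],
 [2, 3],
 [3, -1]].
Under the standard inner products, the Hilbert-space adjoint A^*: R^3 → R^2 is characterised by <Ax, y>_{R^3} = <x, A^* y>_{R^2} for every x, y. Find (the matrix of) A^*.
A^* = A^T =
[[-1, 2, 3],
 [2, 3, -1]]

For real matrices with standard dot products, the defining identity <Ax, y> = <x, A^* y> gives (Ax)^T y = x^T (A^*) y, i.e. x^T A^T y = x^T (A^*) y. Since this holds for all x, y, we must have A^* = A^T. Therefore
A^* =
[[-1, 2, 3],
 [2, 3, -1]].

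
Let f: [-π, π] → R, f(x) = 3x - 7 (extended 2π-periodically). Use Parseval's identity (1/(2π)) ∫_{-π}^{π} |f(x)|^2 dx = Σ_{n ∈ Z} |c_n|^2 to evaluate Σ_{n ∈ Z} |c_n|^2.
Σ |c_n|^2 = 3π^2 + 49

Expand and integrate term by term over [-π, π]:
  ∫ (3x)^2 dx = 9·(2π^3/3); ∫ 2·3·(-7)·x dx = 0 (odd integrand); ∫ (-7)^2 dx = 49·2π.
So (1/(2π)) ∫_{-π}^{π} (3x - 7)^2 dx = 9π^2/3 + 49 = 3π^2 + 49.
Parseval ⇒ Σ |c_n|^2 = 3π^2 + 49.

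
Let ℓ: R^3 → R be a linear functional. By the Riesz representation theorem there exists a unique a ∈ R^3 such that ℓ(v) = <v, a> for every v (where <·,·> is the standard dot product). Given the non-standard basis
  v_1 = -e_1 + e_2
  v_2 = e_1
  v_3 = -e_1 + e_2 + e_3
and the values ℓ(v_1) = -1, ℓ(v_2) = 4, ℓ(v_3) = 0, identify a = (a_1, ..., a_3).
a = (4, 3, 1)

Write a = (a_1, ..., a_3) in the standard basis. For each basis vector v_i, ℓ(v_i) = <v_i, a> is a linear equation in the a_j's. Collect the n equations into a matrix system V a = ℓ, where row i of V is v_i (expressed in the standard basis). Since V is invertible (lower-triangular with 1s on the diagonal, up to permutation), solve by back-substitution:
  V =
[[-1, 1, 0],
 [1, 0, 0],
 [-1, 1, 1]]
  V a = (-1, 4, 0)
Solving gives a = (4, 3, 1).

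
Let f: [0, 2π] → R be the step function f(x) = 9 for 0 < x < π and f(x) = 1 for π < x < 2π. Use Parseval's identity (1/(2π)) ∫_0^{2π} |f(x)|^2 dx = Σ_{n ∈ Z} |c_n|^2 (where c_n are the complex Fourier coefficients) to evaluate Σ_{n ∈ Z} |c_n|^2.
Σ |c_n|^2 = 41

Parseval equates the L^2 energy of f (normalised by 1/(2π)) with the ℓ^2 sum of its Fourier coefficients: (1/(2π)) ∫_0^{2π} |f|^2 = Σ |c_n|^2.
Compute the left side: (1/(2π)) [∫_0^π 9^2 dx + ∫_π^{2π} 1^2 dx] = (1/(2π)) · (81π + 1π) = (81 + 1)/2 = 41.
So Σ_{n ∈ Z} |c_n|^2 = 41.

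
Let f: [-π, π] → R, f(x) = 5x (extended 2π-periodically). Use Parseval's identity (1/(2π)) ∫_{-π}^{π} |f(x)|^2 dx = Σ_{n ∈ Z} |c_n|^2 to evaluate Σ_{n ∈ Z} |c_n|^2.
Σ |c_n|^2 = 25π^2/3

Expand and integrate term by term over [-π, π]:
  ∫ (5x)^2 dx = 25·(2π^3/3); ∫ 2·5·(0)·x dx = 0 (odd integrand); ∫ 0^2 dx = 0·2π.
So (1/(2π)) ∫_{-π}^{π} (5x)^2 dx = 25π^2/3 + 0 = 25π^2/3.
Parseval ⇒ Σ |c_n|^2 = 25π^2/3.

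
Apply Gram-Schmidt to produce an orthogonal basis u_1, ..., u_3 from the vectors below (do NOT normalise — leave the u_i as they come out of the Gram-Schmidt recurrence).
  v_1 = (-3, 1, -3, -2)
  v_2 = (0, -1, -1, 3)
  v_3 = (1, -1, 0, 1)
Orthogonal basis:
  u_1 = (-3, 1, -3, -2)
  u_2 = (-12/23, -19/23, -35/23, 61/23)
  u_3 = (29/79, -119/237, -82/237, -67/237)

Apply the Gram-Schmidt recurrence
  u_1 = v_1
  u_i = v_i − Σ_{j<i} ((v_i · u_j) / (u_j · u_j)) · u_j.

Step by step this gives:
  u_1 = (-3, 1, -3, -2)
  u_2 = (-12/23, -19/23, -35/23, 61/23)
  u_3 = (29/79, -119/237, -82/237, -67/237)

Orthogonality check:
  u_2 · u_1 = 0 (should be 0)
  u_3 · u_1 = 0 (should be 0)
  u_3 · u_2 = 0 (should be 0)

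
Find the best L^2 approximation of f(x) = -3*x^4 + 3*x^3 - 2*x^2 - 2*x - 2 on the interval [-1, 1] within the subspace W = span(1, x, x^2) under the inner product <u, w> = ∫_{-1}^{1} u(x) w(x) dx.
g(x) = -32*x^2/7 - x/5 - 61/35

The best approximation g ∈ W is the orthogonal projection of f onto W. Writing g = a_0 + a_1 x + a_2 x^2, the coefficients solve the normal equations G · a = b where
  G_{ij} = <φ_i, φ_j> and b_i = <f, φ_i>, with φ_0 = 1, φ_1 = x, φ_2 = x^2.
G =
  [2, 0, 2/3]
  [0, 2/3, 0]
  [2/3, 0, 2/5],
b = (-98/15, -2/15, -314/105).
Solving gives a_0 = -61/35, a_1 = -1/5, a_2 = -32/7, so
  g(x) = -32*x^2/7 - x/5 - 61/35.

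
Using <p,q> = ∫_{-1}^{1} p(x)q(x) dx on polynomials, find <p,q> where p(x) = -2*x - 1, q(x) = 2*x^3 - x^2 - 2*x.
<p,q> = 26/15

Expand the product: p(x)·q(x) = -4*x^4 + 5*x^2 + 2*x.
∫_{-1}^{1} of each monomial x^k gives [2/(k+1) if k even, 0 if k odd]. Integrating term-by-term (or equivalently evaluating the antiderivative F(x) = -4*x^5/5 + 5*x^3/3 + x^2 at the endpoints):
  F(1) − F(−1) = 28/15 − (2/15) = 26/15.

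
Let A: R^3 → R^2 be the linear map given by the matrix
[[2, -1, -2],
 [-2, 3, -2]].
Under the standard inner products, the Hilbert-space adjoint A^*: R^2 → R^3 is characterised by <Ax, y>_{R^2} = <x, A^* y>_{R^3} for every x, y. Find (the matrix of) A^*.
A^* = A^T =
[[2, -2],
 [-1, 3],
 [-2, -2]]

For real matrices with standard dot products, the defining identity <Ax, y> = <x, A^* y> gives (Ax)^T y = x^T (A^*) y, i.e. x^T A^T y = x^T (A^*) y. Since this holds for all x, y, we must have A^* = A^T. Therefore
A^* =
[[2, -2],
 [-1, 3],
 [-2, -2]].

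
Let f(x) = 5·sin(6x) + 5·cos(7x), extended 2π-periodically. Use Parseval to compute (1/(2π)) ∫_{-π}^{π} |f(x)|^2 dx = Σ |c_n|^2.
Σ |c_n|^2 = 25

Expand |f|^2 and use orthogonality of {sin(nx), cos(mx)} on [-π, π]:
  ∫_{-π}^{π} sin(nx)^2 dx = π, ∫ cos(mx)^2 dx = π, and cross terms integrate to 0.
So ∫_{-π}^{π} f(x)^2 dx = 5^2 · π + 5^2 · π = (25 + 25)π.
Divide by 2π: (25 + 25)/2 = 25.
By Parseval, this equals Σ |c_n|^2.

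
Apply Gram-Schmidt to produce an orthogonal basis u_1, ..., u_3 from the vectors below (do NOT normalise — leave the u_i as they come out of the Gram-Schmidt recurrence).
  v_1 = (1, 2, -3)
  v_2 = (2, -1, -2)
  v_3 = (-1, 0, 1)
Orthogonal basis:
  u_1 = (1, 2, -3)
  u_2 = (11/7, -13/7, -5/7)
  u_3 = (-7/45, -4/45, -1/9)

Apply the Gram-Schmidt recurrence
  u_1 = v_1
  u_i = v_i − Σ_{j<i} ((v_i · u_j) / (u_j · u_j)) · u_j.

Step by step this gives:
  u_1 = (1, 2, -3)
  u_2 = (11/7, -13/7, -5/7)
  u_3 = (-7/45, -4/45, -1/9)

Orthogonality check:
  u_2 · u_1 = 0 (should be 0)
  u_3 · u_1 = 0 (should be 0)
  u_3 · u_2 = 0 (should be 0)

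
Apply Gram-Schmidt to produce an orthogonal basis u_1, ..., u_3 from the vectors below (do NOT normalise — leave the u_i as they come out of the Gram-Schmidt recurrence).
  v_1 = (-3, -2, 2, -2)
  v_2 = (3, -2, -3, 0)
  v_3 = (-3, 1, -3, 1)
Orthogonal basis:
  u_1 = (-3, -2, 2, -2)
  u_2 = (10/7, -64/21, -41/21, -22/21)
  u_3 = (-996/341, 147/341, -1094/341, 23/31)

Apply the Gram-Schmidt recurrence
  u_1 = v_1
  u_i = v_i − Σ_{j<i} ((v_i · u_j) / (u_j · u_j)) · u_j.

Step by step this gives:
  u_1 = (-3, -2, 2, -2)
  u_2 = (10/7, -64/21, -41/21, -22/21)
  u_3 = (-996/341, 147/341, -1094/341, 23/31)

Orthogonality check:
  u_2 · u_1 = 0 (should be 0)
  u_3 · u_1 = 0 (should be 0)
  u_3 · u_2 = 0 (should be 0)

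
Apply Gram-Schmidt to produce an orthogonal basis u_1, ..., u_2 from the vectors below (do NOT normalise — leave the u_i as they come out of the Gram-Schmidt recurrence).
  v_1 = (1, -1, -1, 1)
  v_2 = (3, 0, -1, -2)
Orthogonal basis:
  u_1 = (1, -1, -1, 1)
  u_2 = (5/2, 1/2, -1/2, -5/2)

Apply the Gram-Schmidt recurrence
  u_1 = v_1
  u_i = v_i − Σ_{j<i} ((v_i · u_j) / (u_j · u_j)) · u_j.

Step by step this gives:
  u_1 = (1, -1, -1, 1)
  u_2 = (5/2, 1/2, -1/2, -5/2)

Orthogonality check:
  u_2 · u_1 = 0 (should be 0)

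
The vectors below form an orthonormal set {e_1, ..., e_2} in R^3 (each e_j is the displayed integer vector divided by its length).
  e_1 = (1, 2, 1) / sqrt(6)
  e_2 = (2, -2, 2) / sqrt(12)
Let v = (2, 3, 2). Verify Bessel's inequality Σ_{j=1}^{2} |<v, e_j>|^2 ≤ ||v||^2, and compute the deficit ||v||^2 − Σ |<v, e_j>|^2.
Σ |<v, e_j>|^2 = 17; ||v||^2 = 17; deficit = 0

Write each e_j = u_j / sqrt(<u_j, u_j>) where u_j is the displayed integer vector. Then <v, e_j> = <v, u_j> / sqrt(<u_j, u_j>), so |<v, e_j>|^2 = <v, u_j>^2 / <u_j, u_j>.
Coefficients: <v, e_1> = 10/sqrt(6), <v, e_2> = 2/sqrt(12).
Square and sum: Σ |<v, e_j>|^2 = 17.
Compute ||v||^2 = v·v = 17.
Deficit = 17 − 17 = 0 ≥ 0, confirming Bessel's inequality. (The deficit equals ||v − Σ <v,e_j> e_j||^2, the squared distance from v to span{e_j}.)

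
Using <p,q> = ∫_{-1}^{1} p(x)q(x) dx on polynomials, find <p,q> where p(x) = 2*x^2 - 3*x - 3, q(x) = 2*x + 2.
<p,q> = -40/3

Expand the product: p(x)·q(x) = 4*x^3 - 2*x^2 - 12*x - 6.
∫_{-1}^{1} of each monomial x^k gives [2/(k+1) if k even, 0 if k odd]. Integrating term-by-term (or equivalently evaluating the antiderivative F(x) = x^4 - 2*x^3/3 - 6*x^2 - 6*x at the endpoints):
  F(1) − F(−1) = -35/3 − (5/3) = -40/3.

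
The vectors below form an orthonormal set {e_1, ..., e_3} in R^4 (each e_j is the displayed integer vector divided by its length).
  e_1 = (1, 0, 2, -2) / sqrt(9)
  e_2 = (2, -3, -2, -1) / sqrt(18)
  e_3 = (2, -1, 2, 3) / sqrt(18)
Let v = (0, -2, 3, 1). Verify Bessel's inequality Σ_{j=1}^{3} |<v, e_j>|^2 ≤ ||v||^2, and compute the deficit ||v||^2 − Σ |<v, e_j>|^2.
Σ |<v, e_j>|^2 = 77/9; ||v||^2 = 14; deficit = 49/9

Write each e_j = u_j / sqrt(<u_j, u_j>) where u_j is the displayed integer vector. Then <v, e_j> = <v, u_j> / sqrt(<u_j, u_j>), so |<v, e_j>|^2 = <v, u_j>^2 / <u_j, u_j>.
Coefficients: <v, e_1> = 4/sqrt(9), <v, e_2> = -1/sqrt(18), <v, e_3> = 11/sqrt(18).
Square and sum: Σ |<v, e_j>|^2 = 77/9.
Compute ||v||^2 = v·v = 14.
Deficit = 14 − 77/9 = 49/9 ≥ 0, confirming Bessel's inequality. (The deficit equals ||v − Σ <v,e_j> e_j||^2, the squared distance from v to span{e_j}.)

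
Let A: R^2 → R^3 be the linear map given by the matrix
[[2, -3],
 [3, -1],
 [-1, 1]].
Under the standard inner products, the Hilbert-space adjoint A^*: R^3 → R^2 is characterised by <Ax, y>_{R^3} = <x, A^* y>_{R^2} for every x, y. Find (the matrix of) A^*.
A^* = A^T =
[[2, 3, -1],
 [-3, -1, 1]]

For real matrices with standard dot products, the defining identity <Ax, y> = <x, A^* y> gives (Ax)^T y = x^T (A^*) y, i.e. x^T A^T y = x^T (A^*) y. Since this holds for all x, y, we must have A^* = A^T. Therefore
A^* =
[[2, 3, -1],
 [-3, -1, 1]].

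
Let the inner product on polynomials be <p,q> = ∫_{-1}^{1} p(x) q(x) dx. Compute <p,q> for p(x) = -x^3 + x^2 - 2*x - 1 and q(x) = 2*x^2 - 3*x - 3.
<p,q> = 26/3

Expand the product: p(x)·q(x) = -2*x^5 + 5*x^4 - 4*x^3 + x^2 + 9*x + 3.
∫_{-1}^{1} of each monomial x^k gives [2/(k+1) if k even, 0 if k odd]. Integrating term-by-term (or equivalently evaluating the antiderivative F(x) = -x^6/3 + x^5 - x^4 + x^3/3 + 9*x^2/2 + 3*x at the endpoints):
  F(1) − F(−1) = 15/2 − (-7/6) = 26/3.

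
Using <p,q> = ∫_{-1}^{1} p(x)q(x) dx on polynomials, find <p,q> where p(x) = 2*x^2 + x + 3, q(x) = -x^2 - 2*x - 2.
<p,q> = -94/5

Expand the product: p(x)·q(x) = -2*x^4 - 5*x^3 - 9*x^2 - 8*x - 6.
∫_{-1}^{1} of each monomial x^k gives [2/(k+1) if k even, 0 if k odd]. Integrating term-by-term (or equivalently evaluating the antiderivative F(x) = -2*x^5/5 - 5*x^4/4 - 3*x^3 - 4*x^2 - 6*x at the endpoints):
  F(1) − F(−1) = -293/20 − (83/20) = -94/5.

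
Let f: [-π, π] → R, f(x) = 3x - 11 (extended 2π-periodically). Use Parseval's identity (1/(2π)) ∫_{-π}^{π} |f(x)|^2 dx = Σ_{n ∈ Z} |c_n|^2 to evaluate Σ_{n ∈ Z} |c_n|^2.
Σ |c_n|^2 = 3π^2 + 121

Expand and integrate term by term over [-π, π]:
  ∫ (3x)^2 dx = 9·(2π^3/3); ∫ 2·3·(-11)·x dx = 0 (odd integrand); ∫ (-11)^2 dx = 121·2π.
So (1/(2π)) ∫_{-π}^{π} (3x - 11)^2 dx = 9π^2/3 + 121 = 3π^2 + 121.
Parseval ⇒ Σ |c_n|^2 = 3π^2 + 121.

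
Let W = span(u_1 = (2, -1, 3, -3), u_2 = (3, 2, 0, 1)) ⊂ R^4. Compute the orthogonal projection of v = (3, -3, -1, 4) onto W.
proj_W(v) = (319/321, 425/321, -91/107, 440/321)

Set up U = [u_1 | ... | u_2] ∈ R^(4×2). The projector onto W = col(U) is P = U (U^T U)^(-1) U^T.
Compute U^T U =
  [23, 1]
  [1, 14],
and U^T v = (-6, 7).
Solve U^T U · c = U^T v for the coefficients: c = (-91/321, 167/321). The projection is proj_W(v) = U c.
Check: (v - proj_W(v)) · u_1 = 0  (should be 0).
Check: (v - proj_W(v)) · u_2 = 0  (should be 0).
Result: proj_W(v) = (319/321, 425/321, -91/107, 440/321).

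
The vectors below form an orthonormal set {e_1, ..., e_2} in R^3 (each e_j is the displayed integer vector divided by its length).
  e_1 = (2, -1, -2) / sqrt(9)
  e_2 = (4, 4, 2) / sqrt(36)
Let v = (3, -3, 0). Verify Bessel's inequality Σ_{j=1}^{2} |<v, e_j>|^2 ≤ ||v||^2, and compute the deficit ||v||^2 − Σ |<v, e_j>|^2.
Σ |<v, e_j>|^2 = 9; ||v||^2 = 18; deficit = 9

Write each e_j = u_j / sqrt(<u_j, u_j>) where u_j is the displayed integer vector. Then <v, e_j> = <v, u_j> / sqrt(<u_j, u_j>), so |<v, e_j>|^2 = <v, u_j>^2 / <u_j, u_j>.
Coefficients: <v, e_1> = 9/sqrt(9), <v, e_2> = 0/sqrt(36).
Square and sum: Σ |<v, e_j>|^2 = 9.
Compute ||v||^2 = v·v = 18.
Deficit = 18 − 9 = 9 ≥ 0, confirming Bessel's inequality. (The deficit equals ||v − Σ <v,e_j> e_j||^2, the squared distance from v to span{e_j}.)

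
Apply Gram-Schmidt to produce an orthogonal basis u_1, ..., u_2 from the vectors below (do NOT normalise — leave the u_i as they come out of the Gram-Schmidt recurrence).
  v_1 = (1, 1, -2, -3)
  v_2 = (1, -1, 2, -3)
Orthogonal basis:
  u_1 = (1, 1, -2, -3)
  u_2 = (2/3, -4/3, 8/3, -2)

Apply the Gram-Schmidt recurrence
  u_1 = v_1
  u_i = v_i − Σ_{j<i} ((v_i · u_j) / (u_j · u_j)) · u_j.

Step by step this gives:
  u_1 = (1, 1, -2, -3)
  u_2 = (2/3, -4/3, 8/3, -2)

Orthogonality check:
  u_2 · u_1 = 0 (should be 0)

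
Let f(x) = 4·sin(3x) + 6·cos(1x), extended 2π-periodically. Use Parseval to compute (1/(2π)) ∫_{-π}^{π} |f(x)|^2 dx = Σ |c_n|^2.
Σ |c_n|^2 = 26

Expand |f|^2 and use orthogonality of {sin(nx), cos(mx)} on [-π, π]:
  ∫_{-π}^{π} sin(nx)^2 dx = π, ∫ cos(mx)^2 dx = π, and cross terms integrate to 0.
So ∫_{-π}^{π} f(x)^2 dx = 4^2 · π + 6^2 · π = (16 + 36)π.
Divide by 2π: (16 + 36)/2 = 26.
By Parseval, this equals Σ |c_n|^2.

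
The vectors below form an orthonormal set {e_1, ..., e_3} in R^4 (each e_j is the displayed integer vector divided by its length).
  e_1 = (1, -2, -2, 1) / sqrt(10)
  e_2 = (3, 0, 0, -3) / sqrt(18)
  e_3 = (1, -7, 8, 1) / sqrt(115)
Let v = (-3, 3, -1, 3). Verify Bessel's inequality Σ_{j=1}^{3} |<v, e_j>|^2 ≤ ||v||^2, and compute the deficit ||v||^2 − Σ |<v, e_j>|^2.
Σ |<v, e_j>|^2 = 619/23; ||v||^2 = 28; deficit = 25/23

Write each e_j = u_j / sqrt(<u_j, u_j>) where u_j is the displayed integer vector. Then <v, e_j> = <v, u_j> / sqrt(<u_j, u_j>), so |<v, e_j>|^2 = <v, u_j>^2 / <u_j, u_j>.
Coefficients: <v, e_1> = -4/sqrt(10), <v, e_2> = -18/sqrt(18), <v, e_3> = -29/sqrt(115).
Square and sum: Σ |<v, e_j>|^2 = 619/23.
Compute ||v||^2 = v·v = 28.
Deficit = 28 − 619/23 = 25/23 ≥ 0, confirming Bessel's inequality. (The deficit equals ||v − Σ <v,e_j> e_j||^2, the squared distance from v to span{e_j}.)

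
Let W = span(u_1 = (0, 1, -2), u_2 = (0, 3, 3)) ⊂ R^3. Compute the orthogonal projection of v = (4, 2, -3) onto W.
proj_W(v) = (0, 2, -3)

Set up U = [u_1 | ... | u_2] ∈ R^(3×2). The projector onto W = col(U) is P = U (U^T U)^(-1) U^T.
Compute U^T U =
  [5, -3]
  [-3, 18],
and U^T v = (8, -3).
Solve U^T U · c = U^T v for the coefficients: c = (5/3, 1/9). The projection is proj_W(v) = U c.
Check: (v - proj_W(v)) · u_1 = 0  (should be 0).
Check: (v - proj_W(v)) · u_2 = 0  (should be 0).
Result: proj_W(v) = (0, 2, -3).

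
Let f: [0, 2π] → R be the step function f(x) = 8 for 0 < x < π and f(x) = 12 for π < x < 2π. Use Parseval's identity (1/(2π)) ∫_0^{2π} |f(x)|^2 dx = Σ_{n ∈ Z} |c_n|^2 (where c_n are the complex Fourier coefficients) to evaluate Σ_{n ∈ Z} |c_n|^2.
Σ |c_n|^2 = 104

Parseval equates the L^2 energy of f (normalised by 1/(2π)) with the ℓ^2 sum of its Fourier coefficients: (1/(2π)) ∫_0^{2π} |f|^2 = Σ |c_n|^2.
Compute the left side: (1/(2π)) [∫_0^π 8^2 dx + ∫_π^{2π} 12^2 dx] = (1/(2π)) · (64π + 144π) = (64 + 144)/2 = 104.
So Σ_{n ∈ Z} |c_n|^2 = 104.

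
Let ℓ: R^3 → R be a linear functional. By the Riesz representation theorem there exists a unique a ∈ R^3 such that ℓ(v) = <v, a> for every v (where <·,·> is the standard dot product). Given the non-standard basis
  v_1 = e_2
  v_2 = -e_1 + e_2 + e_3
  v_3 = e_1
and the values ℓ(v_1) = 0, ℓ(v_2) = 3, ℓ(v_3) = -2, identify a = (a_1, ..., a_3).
a = (-2, 0, 1)

Write a = (a_1, ..., a_3) in the standard basis. For each basis vector v_i, ℓ(v_i) = <v_i, a> is a linear equation in the a_j's. Collect the n equations into a matrix system V a = ℓ, where row i of V is v_i (expressed in the standard basis). Since V is invertible (lower-triangular with 1s on the diagonal, up to permutation), solve by back-substitution:
  V =
[[0, 1, 0],
 [-1, 1, 1],
 [1, 0, 0]]
  V a = (0, 3, -2)
Solving gives a = (-2, 0, 1).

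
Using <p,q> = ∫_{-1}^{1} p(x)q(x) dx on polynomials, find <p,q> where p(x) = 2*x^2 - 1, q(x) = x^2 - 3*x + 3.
<p,q> = -28/15

Expand the product: p(x)·q(x) = 2*x^4 - 6*x^3 + 5*x^2 + 3*x - 3.
∫_{-1}^{1} of each monomial x^k gives [2/(k+1) if k even, 0 if k odd]. Integrating term-by-term (or equivalently evaluating the antiderivative F(x) = 2*x^5/5 - 3*x^4/2 + 5*x^3/3 + 3*x^2/2 - 3*x at the endpoints):
  F(1) − F(−1) = -14/15 − (14/15) = -28/15.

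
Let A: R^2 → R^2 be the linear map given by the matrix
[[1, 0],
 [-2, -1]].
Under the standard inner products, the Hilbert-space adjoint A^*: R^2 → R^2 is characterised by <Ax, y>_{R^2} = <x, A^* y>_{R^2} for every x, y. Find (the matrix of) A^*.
A^* = A^T =
[[1, -2],
 [0, -1]]

For real matrices with standard dot products, the defining identity <Ax, y> = <x, A^* y> gives (Ax)^T y = x^T (A^*) y, i.e. x^T A^T y = x^T (A^*) y. Since this holds for all x, y, we must have A^* = A^T. Therefore
A^* =
[[1, -2],
 [0, -1]].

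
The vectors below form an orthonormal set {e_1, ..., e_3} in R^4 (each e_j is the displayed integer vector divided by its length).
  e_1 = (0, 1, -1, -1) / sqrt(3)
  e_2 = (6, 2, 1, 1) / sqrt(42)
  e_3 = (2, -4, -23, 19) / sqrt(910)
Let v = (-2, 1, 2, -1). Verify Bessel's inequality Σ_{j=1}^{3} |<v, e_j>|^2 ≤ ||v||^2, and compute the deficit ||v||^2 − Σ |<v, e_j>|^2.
Σ |<v, e_j>|^2 = 506/65; ||v||^2 = 10; deficit = 144/65

Write each e_j = u_j / sqrt(<u_j, u_j>) where u_j is the displayed integer vector. Then <v, e_j> = <v, u_j> / sqrt(<u_j, u_j>), so |<v, e_j>|^2 = <v, u_j>^2 / <u_j, u_j>.
Coefficients: <v, e_1> = 0/sqrt(3), <v, e_2> = -9/sqrt(42), <v, e_3> = -73/sqrt(910).
Square and sum: Σ |<v, e_j>|^2 = 506/65.
Compute ||v||^2 = v·v = 10.
Deficit = 10 − 506/65 = 144/65 ≥ 0, confirming Bessel's inequality. (The deficit equals ||v − Σ <v,e_j> e_j||^2, the squared distance from v to span{e_j}.)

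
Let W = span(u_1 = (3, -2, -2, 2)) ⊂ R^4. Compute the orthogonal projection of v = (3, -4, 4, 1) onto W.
proj_W(v) = (11/7, -22/21, -22/21, 22/21)

Set up U = [u_1 | ... | u_1] ∈ R^(4×1). The projector onto W = col(U) is P = U (U^T U)^(-1) U^T.
Compute U^T U =
  [21],
and U^T v = (11).
Solve U^T U · c = U^T v for the coefficients: c = (11/21). The projection is proj_W(v) = U c.
Check: (v - proj_W(v)) · u_1 = 0  (should be 0).
Result: proj_W(v) = (11/7, -22/21, -22/21, 22/21).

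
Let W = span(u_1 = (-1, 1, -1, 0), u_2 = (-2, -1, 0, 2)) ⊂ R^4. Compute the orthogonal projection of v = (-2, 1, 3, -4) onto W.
proj_W(v) = (25/26, 10/13, -5/26, -15/13)

Set up U = [u_1 | ... | u_2] ∈ R^(4×2). The projector onto W = col(U) is P = U (U^T U)^(-1) U^T.
Compute U^T U =
  [3, 1]
  [1, 9],
and U^T v = (0, -5).
Solve U^T U · c = U^T v for the coefficients: c = (5/26, -15/26). The projection is proj_W(v) = U c.
Check: (v - proj_W(v)) · u_1 = 0  (should be 0).
Check: (v - proj_W(v)) · u_2 = 0  (should be 0).
Result: proj_W(v) = (25/26, 10/13, -5/26, -15/13).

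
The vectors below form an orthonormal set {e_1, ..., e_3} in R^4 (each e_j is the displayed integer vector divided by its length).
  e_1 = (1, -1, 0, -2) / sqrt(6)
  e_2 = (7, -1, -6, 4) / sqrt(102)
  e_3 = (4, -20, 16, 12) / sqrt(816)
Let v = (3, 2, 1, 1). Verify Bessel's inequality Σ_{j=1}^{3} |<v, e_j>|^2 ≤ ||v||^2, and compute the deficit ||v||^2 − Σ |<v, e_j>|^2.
Σ |<v, e_j>|^2 = 3; ||v||^2 = 15; deficit = 12

Write each e_j = u_j / sqrt(<u_j, u_j>) where u_j is the displayed integer vector. Then <v, e_j> = <v, u_j> / sqrt(<u_j, u_j>), so |<v, e_j>|^2 = <v, u_j>^2 / <u_j, u_j>.
Coefficients: <v, e_1> = -1/sqrt(6), <v, e_2> = 17/sqrt(102), <v, e_3> = 0/sqrt(816).
Square and sum: Σ |<v, e_j>|^2 = 3.
Compute ||v||^2 = v·v = 15.
Deficit = 15 − 3 = 12 ≥ 0, confirming Bessel's inequality. (The deficit equals ||v − Σ <v,e_j> e_j||^2, the squared distance from v to span{e_j}.)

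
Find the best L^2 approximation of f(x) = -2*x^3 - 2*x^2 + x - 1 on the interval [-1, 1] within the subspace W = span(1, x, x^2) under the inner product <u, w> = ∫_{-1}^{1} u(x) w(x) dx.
g(x) = -2*x^2 - x/5 - 1

The best approximation g ∈ W is the orthogonal projection of f onto W. Writing g = a_0 + a_1 x + a_2 x^2, the coefficients solve the normal equations G · a = b where
  G_{ij} = <φ_i, φ_j> and b_i = <f, φ_i>, with φ_0 = 1, φ_1 = x, φ_2 = x^2.
G =
  [2, 0, 2/3]
  [0, 2/3, 0]
  [2/3, 0, 2/5],
b = (-10/3, -2/15, -22/15).
Solving gives a_0 = -1, a_1 = -1/5, a_2 = -2, so
  g(x) = -2*x^2 - x/5 - 1.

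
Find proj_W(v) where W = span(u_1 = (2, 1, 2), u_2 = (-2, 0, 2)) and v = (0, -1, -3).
proj_W(v) = (-1/18, -7/9, -55/18)

Set up U = [u_1 | ... | u_2] ∈ R^(3×2). The projector onto W = col(U) is P = U (U^T U)^(-1) U^T.
Compute U^T U =
  [9, 0]
  [0, 8],
and U^T v = (-7, -6).
Solve U^T U · c = U^T v for the coefficients: c = (-7/9, -3/4). The projection is proj_W(v) = U c.
Check: (v - proj_W(v)) · u_1 = 0  (should be 0).
Check: (v - proj_W(v)) · u_2 = 0  (should be 0).
Result: proj_W(v) = (-1/18, -7/9, -55/18).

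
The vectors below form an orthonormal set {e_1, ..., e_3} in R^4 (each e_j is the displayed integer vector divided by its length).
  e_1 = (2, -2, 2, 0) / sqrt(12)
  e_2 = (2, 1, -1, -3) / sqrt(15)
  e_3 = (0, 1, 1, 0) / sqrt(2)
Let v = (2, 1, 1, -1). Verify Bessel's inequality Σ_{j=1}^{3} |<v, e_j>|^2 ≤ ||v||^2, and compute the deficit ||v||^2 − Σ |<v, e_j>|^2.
Σ |<v, e_j>|^2 = 33/5; ||v||^2 = 7; deficit = 2/5

Write each e_j = u_j / sqrt(<u_j, u_j>) where u_j is the displayed integer vector. Then <v, e_j> = <v, u_j> / sqrt(<u_j, u_j>), so |<v, e_j>|^2 = <v, u_j>^2 / <u_j, u_j>.
Coefficients: <v, e_1> = 4/sqrt(12), <v, e_2> = 7/sqrt(15), <v, e_3> = 2/sqrt(2).
Square and sum: Σ |<v, e_j>|^2 = 33/5.
Compute ||v||^2 = v·v = 7.
Deficit = 7 − 33/5 = 2/5 ≥ 0, confirming Bessel's inequality. (The deficit equals ||v − Σ <v,e_j> e_j||^2, the squared distance from v to span{e_j}.)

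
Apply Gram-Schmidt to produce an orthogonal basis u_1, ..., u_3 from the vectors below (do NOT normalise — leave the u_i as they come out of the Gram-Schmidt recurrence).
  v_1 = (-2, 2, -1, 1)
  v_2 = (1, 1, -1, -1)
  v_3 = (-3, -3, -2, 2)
Orthogonal basis:
  u_1 = (-2, 2, -1, 1)
  u_2 = (1, 1, -1, -1)
  u_3 = (-7/10, -23/10, -31/10, 1/10)

Apply the Gram-Schmidt recurrence
  u_1 = v_1
  u_i = v_i − Σ_{j<i} ((v_i · u_j) / (u_j · u_j)) · u_j.

Step by step this gives:
  u_1 = (-2, 2, -1, 1)
  u_2 = (1, 1, -1, -1)
  u_3 = (-7/10, -23/10, -31/10, 1/10)

Orthogonality check:
  u_2 · u_1 = 0 (should be 0)
  u_3 · u_1 = 0 (should be 0)
  u_3 · u_2 = 0 (should be 0)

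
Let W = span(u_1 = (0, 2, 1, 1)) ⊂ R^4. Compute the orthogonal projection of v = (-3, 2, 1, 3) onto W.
proj_W(v) = (0, 8/3, 4/3, 4/3)

Set up U = [u_1 | ... | u_1] ∈ R^(4×1). The projector onto W = col(U) is P = U (U^T U)^(-1) U^T.
Compute U^T U =
  [6],
and U^T v = (8).
Solve U^T U · c = U^T v for the coefficients: c = (4/3). The projection is proj_W(v) = U c.
Check: (v - proj_W(v)) · u_1 = 0  (should be 0).
Result: proj_W(v) = (0, 8/3, 4/3, 4/3).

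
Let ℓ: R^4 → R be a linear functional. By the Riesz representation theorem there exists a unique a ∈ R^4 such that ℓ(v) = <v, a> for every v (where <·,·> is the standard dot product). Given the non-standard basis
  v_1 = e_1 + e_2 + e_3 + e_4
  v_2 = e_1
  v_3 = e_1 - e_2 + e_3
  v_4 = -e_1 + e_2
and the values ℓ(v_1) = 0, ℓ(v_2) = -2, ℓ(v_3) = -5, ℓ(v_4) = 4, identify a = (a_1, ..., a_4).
a = (-2, 2, -1, 1)

Write a = (a_1, ..., a_4) in the standard basis. For each basis vector v_i, ℓ(v_i) = <v_i, a> is a linear equation in the a_j's. Collect the n equations into a matrix system V a = ℓ, where row i of V is v_i (expressed in the standard basis). Since V is invertible (lower-triangular with 1s on the diagonal, up to permutation), solve by back-substitution:
  V =
[[1, 1, 1, 1],
 [1, 0, 0, 0],
 [1, -1, 1, 0],
 [-1, 1, 0, 0]]
  V a = (0, -2, -5, 4)
Solving gives a = (-2, 2, -1, 1).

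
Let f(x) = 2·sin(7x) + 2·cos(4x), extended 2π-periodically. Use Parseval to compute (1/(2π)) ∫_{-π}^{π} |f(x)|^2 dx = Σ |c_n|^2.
Σ |c_n|^2 = 4

Expand |f|^2 and use orthogonality of {sin(nx), cos(mx)} on [-π, π]:
  ∫_{-π}^{π} sin(nx)^2 dx = π, ∫ cos(mx)^2 dx = π, and cross terms integrate to 0.
So ∫_{-π}^{π} f(x)^2 dx = 2^2 · π + 2^2 · π = (4 + 4)π.
Divide by 2π: (4 + 4)/2 = 4.
By Parseval, this equals Σ |c_n|^2.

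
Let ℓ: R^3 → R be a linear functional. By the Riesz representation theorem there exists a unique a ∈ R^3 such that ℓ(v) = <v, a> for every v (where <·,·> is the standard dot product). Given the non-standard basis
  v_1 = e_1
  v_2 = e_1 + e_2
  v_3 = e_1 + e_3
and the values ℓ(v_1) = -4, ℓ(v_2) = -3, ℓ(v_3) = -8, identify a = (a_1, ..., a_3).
a = (-4, 1, -4)

Write a = (a_1, ..., a_3) in the standard basis. For each basis vector v_i, ℓ(v_i) = <v_i, a> is a linear equation in the a_j's. Collect the n equations into a matrix system V a = ℓ, where row i of V is v_i (expressed in the standard basis). Since V is invertible (lower-triangular with 1s on the diagonal, up to permutation), solve by back-substitution:
  V =
[[1, 0, 0],
 [1, 1, 0],
 [1, 0, 1]]
  V a = (-4, -3, -8)
Solving gives a = (-4, 1, -4).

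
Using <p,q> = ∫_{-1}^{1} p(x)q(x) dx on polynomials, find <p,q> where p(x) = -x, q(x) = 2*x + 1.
<p,q> = -4/3

Expand the product: p(x)·q(x) = -2*x^2 - x.
∫_{-1}^{1} of each monomial x^k gives [2/(k+1) if k even, 0 if k odd]. Integrating term-by-term (or equivalently evaluating the antiderivative F(x) = -2*x^3/3 - x^2/2 at the endpoints):
  F(1) − F(−1) = -7/6 − (1/6) = -4/3.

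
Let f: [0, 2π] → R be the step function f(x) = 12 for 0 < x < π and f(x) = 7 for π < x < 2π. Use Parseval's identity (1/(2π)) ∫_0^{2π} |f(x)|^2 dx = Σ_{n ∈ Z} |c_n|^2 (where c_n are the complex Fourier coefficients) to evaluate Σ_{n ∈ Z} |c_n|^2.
Σ |c_n|^2 = 193/2

Parseval equates the L^2 energy of f (normalised by 1/(2π)) with the ℓ^2 sum of its Fourier coefficients: (1/(2π)) ∫_0^{2π} |f|^2 = Σ |c_n|^2.
Compute the left side: (1/(2π)) [∫_0^π 12^2 dx + ∫_π^{2π} 7^2 dx] = (1/(2π)) · (144π + 49π) = (144 + 49)/2 = 193/2.
So Σ_{n ∈ Z} |c_n|^2 = 193/2.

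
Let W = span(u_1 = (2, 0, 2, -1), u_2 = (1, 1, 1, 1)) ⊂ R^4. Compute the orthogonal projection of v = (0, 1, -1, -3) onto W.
proj_W(v) = (-4/27, -10/9, -4/27, -43/27)

Set up U = [u_1 | ... | u_2] ∈ R^(4×2). The projector onto W = col(U) is P = U (U^T U)^(-1) U^T.
Compute U^T U =
  [9, 3]
  [3, 4],
and U^T v = (1, -3).
Solve U^T U · c = U^T v for the coefficients: c = (13/27, -10/9). The projection is proj_W(v) = U c.
Check: (v - proj_W(v)) · u_1 = 0  (should be 0).
Check: (v - proj_W(v)) · u_2 = 0  (should be 0).
Result: proj_W(v) = (-4/27, -10/9, -4/27, -43/27).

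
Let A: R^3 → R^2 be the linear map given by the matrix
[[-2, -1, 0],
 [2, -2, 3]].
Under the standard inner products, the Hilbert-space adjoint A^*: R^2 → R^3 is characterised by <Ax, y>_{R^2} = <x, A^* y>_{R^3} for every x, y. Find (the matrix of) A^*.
A^* = A^T =
[[-2, 2],
 [-1, -2],
 [0, 3]]

For real matrices with standard dot products, the defining identity <Ax, y> = <x, A^* y> gives (Ax)^T y = x^T (A^*) y, i.e. x^T A^T y = x^T (A^*) y. Since this holds for all x, y, we must have A^* = A^T. Therefore
A^* =
[[-2, 2],
 [-1, -2],
 [0, 3]].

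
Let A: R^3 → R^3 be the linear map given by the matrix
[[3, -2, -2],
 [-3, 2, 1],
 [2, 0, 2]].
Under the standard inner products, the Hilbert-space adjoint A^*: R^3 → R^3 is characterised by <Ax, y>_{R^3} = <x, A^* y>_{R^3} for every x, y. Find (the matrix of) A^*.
A^* = A^T =
[[3, -3, 2],
 [-2, 2, 0],
 [-2, 1, 2]]

For real matrices with standard dot products, the defining identity <Ax, y> = <x, A^* y> gives (Ax)^T y = x^T (A^*) y, i.e. x^T A^T y = x^T (A^*) y. Since this holds for all x, y, we must have A^* = A^T. Therefore
A^* =
[[3, -3, 2],
 [-2, 2, 0],
 [-2, 1, 2]].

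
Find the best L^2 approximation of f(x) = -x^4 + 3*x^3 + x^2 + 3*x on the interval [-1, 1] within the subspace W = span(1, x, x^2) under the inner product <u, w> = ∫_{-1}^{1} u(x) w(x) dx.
g(x) = x^2/7 + 24*x/5 + 3/35

The best approximation g ∈ W is the orthogonal projection of f onto W. Writing g = a_0 + a_1 x + a_2 x^2, the coefficients solve the normal equations G · a = b where
  G_{ij} = <φ_i, φ_j> and b_i = <f, φ_i>, with φ_0 = 1, φ_1 = x, φ_2 = x^2.
G =
  [2, 0, 2/3]
  [0, 2/3, 0]
  [2/3, 0, 2/5],
b = (4/15, 16/5, 4/35).
Solving gives a_0 = 3/35, a_1 = 24/5, a_2 = 1/7, so
  g(x) = x^2/7 + 24*x/5 + 3/35.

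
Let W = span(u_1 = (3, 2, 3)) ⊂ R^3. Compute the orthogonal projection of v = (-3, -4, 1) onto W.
proj_W(v) = (-21/11, -14/11, -21/11)

Set up U = [u_1 | ... | u_1] ∈ R^(3×1). The projector onto W = col(U) is P = U (U^T U)^(-1) U^T.
Compute U^T U =
  [22],
and U^T v = (-14).
Solve U^T U · c = U^T v for the coefficients: c = (-7/11). The projection is proj_W(v) = U c.
Check: (v - proj_W(v)) · u_1 = 0  (should be 0).
Result: proj_W(v) = (-21/11, -14/11, -21/11).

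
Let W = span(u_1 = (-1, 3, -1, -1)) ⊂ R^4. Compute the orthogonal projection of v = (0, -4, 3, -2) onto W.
proj_W(v) = (13/12, -13/4, 13/12, 13/12)

Set up U = [u_1 | ... | u_1] ∈ R^(4×1). The projector onto W = col(U) is P = U (U^T U)^(-1) U^T.
Compute U^T U =
  [12],
and U^T v = (-13).
Solve U^T U · c = U^T v for the coefficients: c = (-13/12). The projection is proj_W(v) = U c.
Check: (v - proj_W(v)) · u_1 = 0  (should be 0).
Result: proj_W(v) = (13/12, -13/4, 13/12, 13/12).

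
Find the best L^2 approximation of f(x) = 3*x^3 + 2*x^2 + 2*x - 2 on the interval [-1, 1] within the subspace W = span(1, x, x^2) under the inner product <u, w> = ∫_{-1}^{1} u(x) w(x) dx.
g(x) = 2*x^2 + 19*x/5 - 2

The best approximation g ∈ W is the orthogonal projection of f onto W. Writing g = a_0 + a_1 x + a_2 x^2, the coefficients solve the normal equations G · a = b where
  G_{ij} = <φ_i, φ_j> and b_i = <f, φ_i>, with φ_0 = 1, φ_1 = x, φ_2 = x^2.
G =
  [2, 0, 2/3]
  [0, 2/3, 0]
  [2/3, 0, 2/5],
b = (-8/3, 38/15, -8/15).
Solving gives a_0 = -2, a_1 = 19/5, a_2 = 2, so
  g(x) = 2*x^2 + 19*x/5 - 2.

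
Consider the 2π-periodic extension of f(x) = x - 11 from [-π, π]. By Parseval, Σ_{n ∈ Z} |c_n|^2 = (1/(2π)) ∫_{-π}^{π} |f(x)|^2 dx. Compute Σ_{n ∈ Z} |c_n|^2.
Σ |c_n|^2 = π^2/3 + 121

Expand and integrate term by term over [-π, π]:
  ∫ (x)^2 dx = 1·(2π^3/3); ∫ 2·1·(-11)·x dx = 0 (odd integrand); ∫ (-11)^2 dx = 121·2π.
So (1/(2π)) ∫_{-π}^{π} (x - 11)^2 dx = 1π^2/3 + 121 = π^2/3 + 121.
Parseval ⇒ Σ |c_n|^2 = π^2/3 + 121.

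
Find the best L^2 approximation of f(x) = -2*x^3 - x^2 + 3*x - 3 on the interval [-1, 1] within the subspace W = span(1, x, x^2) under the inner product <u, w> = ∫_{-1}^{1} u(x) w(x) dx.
g(x) = -x^2 + 9*x/5 - 3

The best approximation g ∈ W is the orthogonal projection of f onto W. Writing g = a_0 + a_1 x + a_2 x^2, the coefficients solve the normal equations G · a = b where
  G_{ij} = <φ_i, φ_j> and b_i = <f, φ_i>, with φ_0 = 1, φ_1 = x, φ_2 = x^2.
G =
  [2, 0, 2/3]
  [0, 2/3, 0]
  [2/3, 0, 2/5],
b = (-20/3, 6/5, -12/5).
Solving gives a_0 = -3, a_1 = 9/5, a_2 = -1, so
  g(x) = -x^2 + 9*x/5 - 3.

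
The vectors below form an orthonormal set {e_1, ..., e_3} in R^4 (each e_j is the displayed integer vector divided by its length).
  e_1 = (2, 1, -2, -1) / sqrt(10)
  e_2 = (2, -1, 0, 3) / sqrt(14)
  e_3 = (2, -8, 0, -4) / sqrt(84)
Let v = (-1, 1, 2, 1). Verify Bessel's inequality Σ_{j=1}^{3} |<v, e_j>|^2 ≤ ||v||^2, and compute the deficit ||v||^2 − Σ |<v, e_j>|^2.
Σ |<v, e_j>|^2 = 89/15; ||v||^2 = 7; deficit = 16/15

Write each e_j = u_j / sqrt(<u_j, u_j>) where u_j is the displayed integer vector. Then <v, e_j> = <v, u_j> / sqrt(<u_j, u_j>), so |<v, e_j>|^2 = <v, u_j>^2 / <u_j, u_j>.
Coefficients: <v, e_1> = -6/sqrt(10), <v, e_2> = 0/sqrt(14), <v, e_3> = -14/sqrt(84).
Square and sum: Σ |<v, e_j>|^2 = 89/15.
Compute ||v||^2 = v·v = 7.
Deficit = 7 − 89/15 = 16/15 ≥ 0, confirming Bessel's inequality. (The deficit equals ||v − Σ <v,e_j> e_j||^2, the squared distance from v to span{e_j}.)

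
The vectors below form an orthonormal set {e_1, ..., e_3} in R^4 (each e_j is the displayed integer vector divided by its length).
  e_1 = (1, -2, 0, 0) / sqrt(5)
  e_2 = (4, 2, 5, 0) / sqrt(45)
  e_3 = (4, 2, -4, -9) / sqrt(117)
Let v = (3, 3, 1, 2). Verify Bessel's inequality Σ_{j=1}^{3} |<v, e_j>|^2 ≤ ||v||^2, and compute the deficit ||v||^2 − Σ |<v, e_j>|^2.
Σ |<v, e_j>|^2 = 178/13; ||v||^2 = 23; deficit = 121/13

Write each e_j = u_j / sqrt(<u_j, u_j>) where u_j is the displayed integer vector. Then <v, e_j> = <v, u_j> / sqrt(<u_j, u_j>), so |<v, e_j>|^2 = <v, u_j>^2 / <u_j, u_j>.
Coefficients: <v, e_1> = -3/sqrt(5), <v, e_2> = 23/sqrt(45), <v, e_3> = -4/sqrt(117).
Square and sum: Σ |<v, e_j>|^2 = 178/13.
Compute ||v||^2 = v·v = 23.
Deficit = 23 − 178/13 = 121/13 ≥ 0, confirming Bessel's inequality. (The deficit equals ||v − Σ <v,e_j> e_j||^2, the squared distance from v to span{e_j}.)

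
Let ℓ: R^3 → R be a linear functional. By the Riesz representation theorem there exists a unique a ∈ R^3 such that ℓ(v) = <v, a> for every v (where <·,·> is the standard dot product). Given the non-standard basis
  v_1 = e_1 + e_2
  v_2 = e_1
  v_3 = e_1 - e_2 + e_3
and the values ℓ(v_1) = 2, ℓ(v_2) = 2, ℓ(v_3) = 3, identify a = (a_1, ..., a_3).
a = (2, 0, 1)

Write a = (a_1, ..., a_3) in the standard basis. For each basis vector v_i, ℓ(v_i) = <v_i, a> is a linear equation in the a_j's. Collect the n equations into a matrix system V a = ℓ, where row i of V is v_i (expressed in the standard basis). Since V is invertible (lower-triangular with 1s on the diagonal, up to permutation), solve by back-substitution:
  V =
[[1, 1, 0],
 [1, 0, 0],
 [1, -1, 1]]
  V a = (2, 2, 3)
Solving gives a = (2, 0, 1).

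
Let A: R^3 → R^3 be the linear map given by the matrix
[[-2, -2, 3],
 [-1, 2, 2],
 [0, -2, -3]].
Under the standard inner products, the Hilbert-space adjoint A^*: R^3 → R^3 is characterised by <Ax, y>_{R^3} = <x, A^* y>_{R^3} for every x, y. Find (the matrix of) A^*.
A^* = A^T =
[[-2, -1, 0],
 [-2, 2, -2],
 [3, 2, -3]]

For real matrices with standard dot products, the defining identity <Ax, y> = <x, A^* y> gives (Ax)^T y = x^T (A^*) y, i.e. x^T A^T y = x^T (A^*) y. Since this holds for all x, y, we must have A^* = A^T. Therefore
A^* =
[[-2, -1, 0],
 [-2, 2, -2],
 [3, 2, -3]].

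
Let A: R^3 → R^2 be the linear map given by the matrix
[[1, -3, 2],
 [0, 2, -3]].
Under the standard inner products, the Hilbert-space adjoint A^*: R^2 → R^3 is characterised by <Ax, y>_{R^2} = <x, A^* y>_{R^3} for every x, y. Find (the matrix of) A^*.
A^* = A^T =
[[1, 0],
 [-3, 2],
 [2, -3]]

For real matrices with standard dot products, the defining identity <Ax, y> = <x, A^* y> gives (Ax)^T y = x^T (A^*) y, i.e. x^T A^T y = x^T (A^*) y. Since this holds for all x, y, we must have A^* = A^T. Therefore
A^* =
[[1, 0],
 [-3, 2],
 [2, -3]].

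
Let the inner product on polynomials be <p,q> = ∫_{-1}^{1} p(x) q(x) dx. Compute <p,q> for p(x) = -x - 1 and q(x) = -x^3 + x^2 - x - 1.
<p,q> = 12/5

Expand the product: p(x)·q(x) = x^4 + 2*x + 1.
∫_{-1}^{1} of each monomial x^k gives [2/(k+1) if k even, 0 if k odd]. Integrating term-by-term (or equivalently evaluating the antiderivative F(x) = x^5/5 + x^2 + x at the endpoints):
  F(1) − F(−1) = 11/5 − (-1/5) = 12/5.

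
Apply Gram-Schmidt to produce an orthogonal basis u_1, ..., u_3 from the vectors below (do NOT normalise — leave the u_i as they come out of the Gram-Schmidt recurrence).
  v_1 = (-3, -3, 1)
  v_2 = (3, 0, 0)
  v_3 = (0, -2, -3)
Orthogonal basis:
  u_1 = (-3, -3, 1)
  u_2 = (30/19, -27/19, 9/19)
  u_3 = (0, -11/10, -33/10)

Apply the Gram-Schmidt recurrence
  u_1 = v_1
  u_i = v_i − Σ_{j<i} ((v_i · u_j) / (u_j · u_j)) · u_j.

Step by step this gives:
  u_1 = (-3, -3, 1)
  u_2 = (30/19, -27/19, 9/19)
  u_3 = (0, -11/10, -33/10)

Orthogonality check:
  u_2 · u_1 = 0 (should be 0)
  u_3 · u_1 = 0 (should be 0)
  u_3 · u_2 = 0 (should be 0)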